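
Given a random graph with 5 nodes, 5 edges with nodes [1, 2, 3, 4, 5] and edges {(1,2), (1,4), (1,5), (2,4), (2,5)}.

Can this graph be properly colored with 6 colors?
A valid 6-coloring: color 1: [2, 3]; color 2: [1]; color 3: [4, 5].
(χ(G) = 3 ≤ 6.)

Yes, G is 6-colorable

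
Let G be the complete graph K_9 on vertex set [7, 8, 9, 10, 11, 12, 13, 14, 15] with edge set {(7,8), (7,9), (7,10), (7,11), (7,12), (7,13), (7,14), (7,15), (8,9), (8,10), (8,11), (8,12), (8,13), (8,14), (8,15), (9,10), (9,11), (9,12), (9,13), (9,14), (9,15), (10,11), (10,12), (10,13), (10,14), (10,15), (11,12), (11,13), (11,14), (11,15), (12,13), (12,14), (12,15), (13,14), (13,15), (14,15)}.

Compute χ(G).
χ(G) = 9

Clique number ω(G) = 9 (lower bound: χ ≥ ω).
The clique on [7, 8, 9, 10, 11, 12, 13, 14, 15] has size 9, forcing χ ≥ 9, and the coloring below uses 9 colors, so χ(G) = 9.
A valid 9-coloring: color 1: [11]; color 2: [12]; color 3: [7]; color 4: [10]; color 5: [9]; color 6: [13]; color 7: [14]; color 8: [15]; color 9: [8].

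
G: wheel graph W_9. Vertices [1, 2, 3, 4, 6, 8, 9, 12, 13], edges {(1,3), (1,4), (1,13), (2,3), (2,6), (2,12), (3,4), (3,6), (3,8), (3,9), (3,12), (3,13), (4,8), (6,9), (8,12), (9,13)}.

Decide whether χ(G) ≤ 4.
Yes, G is 4-colorable

A valid 4-coloring: color 1: [3]; color 2: [1, 2, 8, 9]; color 3: [4, 6, 12, 13].
(χ(G) = 3 ≤ 4.)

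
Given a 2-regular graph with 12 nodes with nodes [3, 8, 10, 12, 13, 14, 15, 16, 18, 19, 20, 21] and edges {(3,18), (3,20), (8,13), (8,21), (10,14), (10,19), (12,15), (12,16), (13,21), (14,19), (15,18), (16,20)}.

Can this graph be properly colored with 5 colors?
A valid 5-coloring: color 1: [8, 12, 14, 18, 20]; color 2: [3, 15, 16, 19, 21]; color 3: [10, 13].
(χ(G) = 3 ≤ 5.)

Yes, G is 5-colorable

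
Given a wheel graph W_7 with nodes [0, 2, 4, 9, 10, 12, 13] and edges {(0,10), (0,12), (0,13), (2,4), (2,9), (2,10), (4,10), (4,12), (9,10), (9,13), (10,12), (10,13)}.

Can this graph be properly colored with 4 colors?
A valid 4-coloring: color 1: [10]; color 2: [2, 12, 13]; color 3: [0, 4, 9].
(χ(G) = 3 ≤ 4.)

Yes, G is 4-colorable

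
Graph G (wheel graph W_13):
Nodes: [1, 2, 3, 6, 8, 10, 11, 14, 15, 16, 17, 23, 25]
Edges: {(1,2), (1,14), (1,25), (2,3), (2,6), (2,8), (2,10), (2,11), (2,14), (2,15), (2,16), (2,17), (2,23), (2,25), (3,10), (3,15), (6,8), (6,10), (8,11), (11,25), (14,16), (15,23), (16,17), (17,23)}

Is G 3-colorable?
A valid 3-coloring: color 1: [2]; color 2: [1, 3, 6, 11, 16, 23]; color 3: [8, 10, 14, 15, 17, 25].
(χ(G) = 3 ≤ 3.)

Yes, G is 3-colorable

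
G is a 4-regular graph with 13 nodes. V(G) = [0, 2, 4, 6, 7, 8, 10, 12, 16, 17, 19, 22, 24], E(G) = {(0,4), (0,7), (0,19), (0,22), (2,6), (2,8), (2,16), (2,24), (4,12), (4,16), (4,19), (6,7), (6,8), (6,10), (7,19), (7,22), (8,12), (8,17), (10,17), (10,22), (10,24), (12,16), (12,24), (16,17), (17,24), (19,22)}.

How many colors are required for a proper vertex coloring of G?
Clique number ω(G) = 4 (lower bound: χ ≥ ω).
The clique on [0, 7, 19, 22] has size 4, forcing χ ≥ 4, and the coloring below uses 4 colors, so χ(G) = 4.
A valid 4-coloring: color 1: [0, 6, 12, 17]; color 2: [2, 4, 7, 10]; color 3: [8, 16, 19, 24]; color 4: [22].

χ(G) = 4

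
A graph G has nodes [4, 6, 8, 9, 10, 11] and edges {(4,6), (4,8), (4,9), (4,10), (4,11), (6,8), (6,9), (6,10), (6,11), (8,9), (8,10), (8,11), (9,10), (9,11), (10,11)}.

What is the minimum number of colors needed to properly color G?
Clique number ω(G) = 6 (lower bound: χ ≥ ω).
The clique on [4, 6, 8, 9, 10, 11] has size 6, forcing χ ≥ 6, and the coloring below uses 6 colors, so χ(G) = 6.
A valid 6-coloring: color 1: [4]; color 2: [10]; color 3: [8]; color 4: [6]; color 5: [11]; color 6: [9].

χ(G) = 6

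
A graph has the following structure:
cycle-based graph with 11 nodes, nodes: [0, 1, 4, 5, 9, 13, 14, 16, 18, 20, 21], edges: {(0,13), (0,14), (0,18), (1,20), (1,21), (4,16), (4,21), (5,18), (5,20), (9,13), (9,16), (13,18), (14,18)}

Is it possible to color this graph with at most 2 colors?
No, G is not 2-colorable

The clique on vertices [0, 13, 18] has size 3 > 2, so it alone needs 3 colors.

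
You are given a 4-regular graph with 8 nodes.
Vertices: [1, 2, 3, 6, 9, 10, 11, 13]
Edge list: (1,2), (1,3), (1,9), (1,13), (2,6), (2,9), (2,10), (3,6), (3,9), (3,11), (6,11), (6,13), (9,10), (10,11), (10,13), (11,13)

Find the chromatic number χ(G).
Clique number ω(G) = 3 (lower bound: χ ≥ ω).
The clique on [1, 2, 9] has size 3, forcing χ ≥ 3, and the coloring below uses 3 colors, so χ(G) = 3.
A valid 3-coloring: color 1: [2, 3, 13]; color 2: [9, 11]; color 3: [1, 6, 10].

χ(G) = 3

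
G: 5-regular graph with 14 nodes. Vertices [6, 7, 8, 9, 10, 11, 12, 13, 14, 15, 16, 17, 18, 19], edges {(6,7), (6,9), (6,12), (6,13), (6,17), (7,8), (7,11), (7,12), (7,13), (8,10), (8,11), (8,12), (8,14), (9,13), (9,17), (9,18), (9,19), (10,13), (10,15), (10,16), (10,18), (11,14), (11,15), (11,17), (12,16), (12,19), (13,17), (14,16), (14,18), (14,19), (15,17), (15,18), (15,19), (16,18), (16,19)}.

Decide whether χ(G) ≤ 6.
A valid 6-coloring: color 1: [7, 9, 15, 16]; color 2: [6, 11, 18, 19]; color 3: [10, 12, 14, 17]; color 4: [8, 13].
(χ(G) = 4 ≤ 6.)

Yes, G is 6-colorable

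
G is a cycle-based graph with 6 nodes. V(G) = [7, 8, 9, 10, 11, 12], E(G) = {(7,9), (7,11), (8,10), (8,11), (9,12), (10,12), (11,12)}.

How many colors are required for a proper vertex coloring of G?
χ(G) = 2

Clique number ω(G) = 2 (lower bound: χ ≥ ω).
The graph is bipartite (no odd cycle), so 2 colors suffice: χ(G) = 2.
A valid 2-coloring: color 1: [7, 8, 12]; color 2: [9, 10, 11].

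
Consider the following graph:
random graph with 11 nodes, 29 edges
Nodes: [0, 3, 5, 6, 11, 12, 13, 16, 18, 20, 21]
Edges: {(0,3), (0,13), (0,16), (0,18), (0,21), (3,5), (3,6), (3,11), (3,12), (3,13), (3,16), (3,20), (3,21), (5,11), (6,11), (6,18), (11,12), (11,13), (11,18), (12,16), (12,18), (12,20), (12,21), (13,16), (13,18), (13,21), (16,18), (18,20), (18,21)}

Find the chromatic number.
Clique number ω(G) = 4 (lower bound: χ ≥ ω).
The clique on [0, 13, 16, 18] has size 4, forcing χ ≥ 4, and the coloring below uses 4 colors, so χ(G) = 4.
A valid 4-coloring: color 1: [3, 18]; color 2: [5, 6, 12, 13]; color 3: [0, 11, 20]; color 4: [16, 21].

χ(G) = 4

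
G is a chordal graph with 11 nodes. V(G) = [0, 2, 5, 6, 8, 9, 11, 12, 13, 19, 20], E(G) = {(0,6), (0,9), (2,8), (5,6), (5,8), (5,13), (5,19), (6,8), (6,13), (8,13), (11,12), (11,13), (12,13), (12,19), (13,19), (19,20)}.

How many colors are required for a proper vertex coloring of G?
Clique number ω(G) = 4 (lower bound: χ ≥ ω).
The clique on [5, 6, 8, 13] has size 4, forcing χ ≥ 4, and the coloring below uses 4 colors, so χ(G) = 4.
A valid 4-coloring: color 1: [0, 2, 13, 20]; color 2: [5, 9, 12]; color 3: [6, 11, 19]; color 4: [8].

χ(G) = 4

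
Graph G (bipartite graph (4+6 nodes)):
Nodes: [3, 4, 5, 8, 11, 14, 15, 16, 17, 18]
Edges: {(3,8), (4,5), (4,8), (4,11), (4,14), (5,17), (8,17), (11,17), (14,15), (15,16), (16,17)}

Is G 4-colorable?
Yes, G is 4-colorable

A valid 4-coloring: color 1: [3, 4, 15, 17, 18]; color 2: [5, 8, 11, 14, 16].
(χ(G) = 2 ≤ 4.)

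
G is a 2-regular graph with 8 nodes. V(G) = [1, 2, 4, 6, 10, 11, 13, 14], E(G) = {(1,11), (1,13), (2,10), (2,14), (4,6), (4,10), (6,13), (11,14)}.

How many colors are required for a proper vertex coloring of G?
Clique number ω(G) = 2 (lower bound: χ ≥ ω).
The graph is bipartite (no odd cycle), so 2 colors suffice: χ(G) = 2.
A valid 2-coloring: color 1: [1, 6, 10, 14]; color 2: [2, 4, 11, 13].

χ(G) = 2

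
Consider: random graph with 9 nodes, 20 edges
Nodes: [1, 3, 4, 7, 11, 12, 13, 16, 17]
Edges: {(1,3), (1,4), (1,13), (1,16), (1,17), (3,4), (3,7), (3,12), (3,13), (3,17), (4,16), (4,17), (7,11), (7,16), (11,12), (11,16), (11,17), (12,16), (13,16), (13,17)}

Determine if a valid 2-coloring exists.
No, G is not 2-colorable

The clique on vertices [1, 3, 4, 17] has size 4 > 2, so it alone needs 4 colors.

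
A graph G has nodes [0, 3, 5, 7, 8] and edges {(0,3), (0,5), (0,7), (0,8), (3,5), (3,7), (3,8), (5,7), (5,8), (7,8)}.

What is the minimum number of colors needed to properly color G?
χ(G) = 5

Clique number ω(G) = 5 (lower bound: χ ≥ ω).
The clique on [0, 3, 5, 7, 8] has size 5, forcing χ ≥ 5, and the coloring below uses 5 colors, so χ(G) = 5.
A valid 5-coloring: color 1: [7]; color 2: [5]; color 3: [3]; color 4: [8]; color 5: [0].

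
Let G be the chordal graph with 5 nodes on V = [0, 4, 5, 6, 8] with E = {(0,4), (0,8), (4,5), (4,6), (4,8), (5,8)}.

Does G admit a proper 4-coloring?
Yes, G is 4-colorable

A valid 4-coloring: color 1: [4]; color 2: [6, 8]; color 3: [0, 5].
(χ(G) = 3 ≤ 4.)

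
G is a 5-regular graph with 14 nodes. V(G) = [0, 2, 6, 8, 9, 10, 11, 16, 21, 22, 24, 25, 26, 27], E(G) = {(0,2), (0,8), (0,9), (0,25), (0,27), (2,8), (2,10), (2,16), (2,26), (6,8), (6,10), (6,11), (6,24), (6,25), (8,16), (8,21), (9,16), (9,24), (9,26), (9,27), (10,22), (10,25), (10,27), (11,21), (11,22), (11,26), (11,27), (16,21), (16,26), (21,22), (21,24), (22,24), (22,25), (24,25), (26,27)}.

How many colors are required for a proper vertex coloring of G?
Clique number ω(G) = 3 (lower bound: χ ≥ ω).
Suppose a proper 3-coloring c exists. The clique [0, 2, 8] takes 3 distinct colors; by symmetry let c(0) = 1, c(2) = 2, c(8) = 3.
- Vertex 16: neighbors [2, 8] already have colors [2, 3] ⇒ c(16) = 1.
- Vertex 21: neighbors [16, 8] already have colors [1, 3] ⇒ c(21) = 2.
- Vertex 26: neighbors [16, 2] already have colors [1, 2] ⇒ c(26) = 3.
- Vertex 11: neighbors [21, 26] already have colors [2, 3] ⇒ c(11) = 1.
- Vertex 6: neighbors [11, 8] already have colors [1, 3] ⇒ c(6) = 2.
- Vertex 22: neighbors [11, 21] already have colors [1, 2] ⇒ c(22) = 3.
- Vertex 25: neighbors [0, 6, 22] already have colors [1, 2, 3] — all 3 colors blocked. Contradiction.
The forced assignments end in a contradiction, so G has no proper 3-coloring (χ ≥ 4).
The coloring below uses 4 colors, so χ(G) = 4.
A valid 4-coloring: color 1: [2, 6, 9, 21]; color 2: [8, 25, 26]; color 3: [0, 10, 11, 16, 24]; color 4: [22, 27].

χ(G) = 4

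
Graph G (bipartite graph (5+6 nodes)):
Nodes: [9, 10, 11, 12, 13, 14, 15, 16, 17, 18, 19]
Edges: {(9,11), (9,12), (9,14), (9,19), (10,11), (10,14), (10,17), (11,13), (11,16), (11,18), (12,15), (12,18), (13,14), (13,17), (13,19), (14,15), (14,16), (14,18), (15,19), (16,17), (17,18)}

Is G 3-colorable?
Yes, G is 3-colorable

A valid 3-coloring: color 1: [11, 12, 14, 17, 19]; color 2: [9, 10, 13, 15, 16, 18].
(χ(G) = 2 ≤ 3.)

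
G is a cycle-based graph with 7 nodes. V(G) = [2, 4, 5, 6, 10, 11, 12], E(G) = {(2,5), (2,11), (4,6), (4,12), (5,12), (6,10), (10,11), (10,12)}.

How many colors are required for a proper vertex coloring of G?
χ(G) = 3

Clique number ω(G) = 2 (lower bound: χ ≥ ω).
Odd cycle [5, 2, 11, 10, 6, 4, 12] needs 3 colors (χ ≥ 3).
The coloring below uses 3 colors, so χ(G) = 3.
A valid 3-coloring: color 1: [2, 6, 12]; color 2: [4, 5, 10]; color 3: [11].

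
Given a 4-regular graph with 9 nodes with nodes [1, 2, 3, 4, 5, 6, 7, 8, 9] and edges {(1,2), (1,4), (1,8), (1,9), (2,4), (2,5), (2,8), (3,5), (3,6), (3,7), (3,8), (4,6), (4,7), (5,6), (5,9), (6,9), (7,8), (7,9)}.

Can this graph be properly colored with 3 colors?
A valid 3-coloring: color 1: [4, 5, 8]; color 2: [2, 3, 9]; color 3: [1, 6, 7].
(χ(G) = 3 ≤ 3.)

Yes, G is 3-colorable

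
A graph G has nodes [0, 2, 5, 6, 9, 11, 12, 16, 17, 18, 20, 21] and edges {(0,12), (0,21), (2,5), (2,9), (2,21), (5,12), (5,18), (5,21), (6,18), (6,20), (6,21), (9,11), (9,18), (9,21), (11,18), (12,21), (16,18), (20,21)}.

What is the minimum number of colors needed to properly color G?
Clique number ω(G) = 3 (lower bound: χ ≥ ω).
The clique on [9, 11, 18] has size 3, forcing χ ≥ 3, and the coloring below uses 3 colors, so χ(G) = 3.
A valid 3-coloring: color 1: [17, 18, 21]; color 2: [0, 5, 9, 16, 20]; color 3: [2, 6, 11, 12].

χ(G) = 3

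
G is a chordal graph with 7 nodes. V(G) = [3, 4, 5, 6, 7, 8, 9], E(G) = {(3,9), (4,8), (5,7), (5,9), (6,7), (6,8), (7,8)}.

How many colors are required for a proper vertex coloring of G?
χ(G) = 3

Clique number ω(G) = 3 (lower bound: χ ≥ ω).
The clique on [6, 7, 8] has size 3, forcing χ ≥ 3, and the coloring below uses 3 colors, so χ(G) = 3.
A valid 3-coloring: color 1: [4, 7, 9]; color 2: [3, 5, 8]; color 3: [6].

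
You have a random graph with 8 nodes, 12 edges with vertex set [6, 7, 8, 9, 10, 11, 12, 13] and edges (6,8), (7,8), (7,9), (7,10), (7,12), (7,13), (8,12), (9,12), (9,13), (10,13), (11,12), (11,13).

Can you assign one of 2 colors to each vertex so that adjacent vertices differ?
No, G is not 2-colorable

The clique on vertices [7, 8, 12] has size 3 > 2, so it alone needs 3 colors.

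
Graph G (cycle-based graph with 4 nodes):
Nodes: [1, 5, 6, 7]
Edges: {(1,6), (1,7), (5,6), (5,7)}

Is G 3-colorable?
Yes, G is 3-colorable

A valid 3-coloring: color 1: [1, 5]; color 2: [6, 7].
(χ(G) = 2 ≤ 3.)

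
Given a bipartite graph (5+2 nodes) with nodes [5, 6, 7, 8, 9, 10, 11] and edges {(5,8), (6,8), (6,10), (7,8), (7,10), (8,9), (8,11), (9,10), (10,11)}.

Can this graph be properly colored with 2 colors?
A valid 2-coloring: color 1: [8, 10]; color 2: [5, 6, 7, 9, 11].
(χ(G) = 2 ≤ 2.)

Yes, G is 2-colorable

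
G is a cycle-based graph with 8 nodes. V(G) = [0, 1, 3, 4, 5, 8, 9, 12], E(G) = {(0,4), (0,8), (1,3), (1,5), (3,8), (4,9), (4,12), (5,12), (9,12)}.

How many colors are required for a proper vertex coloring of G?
χ(G) = 3

Clique number ω(G) = 3 (lower bound: χ ≥ ω).
The clique on [4, 9, 12] has size 3, forcing χ ≥ 3, and the coloring below uses 3 colors, so χ(G) = 3.
A valid 3-coloring: color 1: [4, 5, 8]; color 2: [0, 1, 12]; color 3: [3, 9].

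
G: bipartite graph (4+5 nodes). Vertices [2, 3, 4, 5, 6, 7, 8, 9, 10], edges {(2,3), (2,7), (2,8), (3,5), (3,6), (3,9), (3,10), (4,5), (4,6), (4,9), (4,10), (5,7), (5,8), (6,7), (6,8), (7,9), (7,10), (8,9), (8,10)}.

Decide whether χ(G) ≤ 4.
A valid 4-coloring: color 1: [3, 4, 7, 8]; color 2: [2, 5, 6, 9, 10].
(χ(G) = 2 ≤ 4.)

Yes, G is 4-colorable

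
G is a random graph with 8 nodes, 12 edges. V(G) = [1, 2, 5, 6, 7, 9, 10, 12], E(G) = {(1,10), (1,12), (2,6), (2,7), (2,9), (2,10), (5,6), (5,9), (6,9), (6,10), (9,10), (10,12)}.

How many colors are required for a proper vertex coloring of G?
Clique number ω(G) = 4 (lower bound: χ ≥ ω).
The clique on [2, 6, 9, 10] has size 4, forcing χ ≥ 4, and the coloring below uses 4 colors, so χ(G) = 4.
A valid 4-coloring: color 1: [5, 7, 10]; color 2: [2, 12]; color 3: [1, 6]; color 4: [9].

χ(G) = 4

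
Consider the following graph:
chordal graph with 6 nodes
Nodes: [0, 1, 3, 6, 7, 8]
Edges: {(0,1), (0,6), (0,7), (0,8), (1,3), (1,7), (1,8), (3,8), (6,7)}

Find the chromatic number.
Clique number ω(G) = 3 (lower bound: χ ≥ ω).
The clique on [0, 1, 8] has size 3, forcing χ ≥ 3, and the coloring below uses 3 colors, so χ(G) = 3.
A valid 3-coloring: color 1: [0, 3]; color 2: [1, 6]; color 3: [7, 8].

χ(G) = 3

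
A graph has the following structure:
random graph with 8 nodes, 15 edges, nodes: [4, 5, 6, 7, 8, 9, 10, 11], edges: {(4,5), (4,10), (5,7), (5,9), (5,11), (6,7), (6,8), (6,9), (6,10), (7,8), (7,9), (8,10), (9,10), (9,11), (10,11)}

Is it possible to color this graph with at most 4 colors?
Yes, G is 4-colorable

A valid 4-coloring: color 1: [4, 8, 9]; color 2: [7, 10]; color 3: [5, 6]; color 4: [11].
(χ(G) = 4 ≤ 4.)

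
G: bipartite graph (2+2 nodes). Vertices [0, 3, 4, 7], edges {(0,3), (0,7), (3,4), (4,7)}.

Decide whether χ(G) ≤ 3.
A valid 3-coloring: color 1: [3, 7]; color 2: [0, 4].
(χ(G) = 2 ≤ 3.)

Yes, G is 3-colorable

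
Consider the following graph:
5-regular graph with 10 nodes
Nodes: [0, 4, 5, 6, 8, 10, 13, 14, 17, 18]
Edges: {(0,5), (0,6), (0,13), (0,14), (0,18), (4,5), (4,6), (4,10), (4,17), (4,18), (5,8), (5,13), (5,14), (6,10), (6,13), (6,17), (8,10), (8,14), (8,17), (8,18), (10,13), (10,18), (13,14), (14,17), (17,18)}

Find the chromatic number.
Clique number ω(G) = 4 (lower bound: χ ≥ ω).
The clique on [0, 5, 13, 14] has size 4, forcing χ ≥ 4, and the coloring below uses 4 colors, so χ(G) = 4.
A valid 4-coloring: color 1: [6, 14, 18]; color 2: [4, 8, 13]; color 3: [0, 10, 17]; color 4: [5].

χ(G) = 4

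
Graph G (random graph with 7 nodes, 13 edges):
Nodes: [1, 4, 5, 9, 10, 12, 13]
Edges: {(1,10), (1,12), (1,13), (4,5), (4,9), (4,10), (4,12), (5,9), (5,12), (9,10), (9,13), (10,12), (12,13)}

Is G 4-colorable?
A valid 4-coloring: color 1: [9, 12]; color 2: [5, 10, 13]; color 3: [1, 4].
(χ(G) = 3 ≤ 4.)

Yes, G is 4-colorable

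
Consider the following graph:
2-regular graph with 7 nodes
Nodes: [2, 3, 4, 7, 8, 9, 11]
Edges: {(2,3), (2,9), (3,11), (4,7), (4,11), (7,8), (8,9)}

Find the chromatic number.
Clique number ω(G) = 2 (lower bound: χ ≥ ω).
Odd cycle [3, 11, 4, 7, 8, 9, 2] needs 3 colors (χ ≥ 3).
The coloring below uses 3 colors, so χ(G) = 3.
A valid 3-coloring: color 1: [7, 9, 11]; color 2: [2, 4, 8]; color 3: [3].

χ(G) = 3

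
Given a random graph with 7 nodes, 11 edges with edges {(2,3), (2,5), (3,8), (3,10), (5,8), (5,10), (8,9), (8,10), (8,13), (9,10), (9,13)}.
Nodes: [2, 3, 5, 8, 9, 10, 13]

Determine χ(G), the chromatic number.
Clique number ω(G) = 3 (lower bound: χ ≥ ω).
The clique on [8, 9, 10] has size 3, forcing χ ≥ 3, and the coloring below uses 3 colors, so χ(G) = 3.
A valid 3-coloring: color 1: [2, 8]; color 2: [10, 13]; color 3: [3, 5, 9].

χ(G) = 3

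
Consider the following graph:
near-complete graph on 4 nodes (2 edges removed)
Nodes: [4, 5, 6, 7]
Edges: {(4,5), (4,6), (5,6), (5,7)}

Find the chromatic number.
Clique number ω(G) = 3 (lower bound: χ ≥ ω).
The clique on [4, 5, 6] has size 3, forcing χ ≥ 3, and the coloring below uses 3 colors, so χ(G) = 3.
A valid 3-coloring: color 1: [5]; color 2: [4, 7]; color 3: [6].

χ(G) = 3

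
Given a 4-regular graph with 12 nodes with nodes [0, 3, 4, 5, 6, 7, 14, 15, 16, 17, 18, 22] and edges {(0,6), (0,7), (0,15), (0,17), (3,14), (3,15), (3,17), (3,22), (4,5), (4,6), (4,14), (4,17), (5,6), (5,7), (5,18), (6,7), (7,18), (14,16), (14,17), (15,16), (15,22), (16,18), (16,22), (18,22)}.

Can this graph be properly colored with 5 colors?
Yes, G is 5-colorable

A valid 5-coloring: color 1: [3, 4, 7, 16]; color 2: [6, 15, 17, 18]; color 3: [0, 5, 14, 22].
(χ(G) = 3 ≤ 5.)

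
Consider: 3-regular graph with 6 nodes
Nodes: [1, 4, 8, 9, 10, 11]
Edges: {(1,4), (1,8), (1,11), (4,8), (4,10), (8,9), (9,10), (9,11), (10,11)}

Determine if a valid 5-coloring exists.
Yes, G is 5-colorable

A valid 5-coloring: color 1: [4, 9]; color 2: [8, 11]; color 3: [1, 10].
(χ(G) = 3 ≤ 5.)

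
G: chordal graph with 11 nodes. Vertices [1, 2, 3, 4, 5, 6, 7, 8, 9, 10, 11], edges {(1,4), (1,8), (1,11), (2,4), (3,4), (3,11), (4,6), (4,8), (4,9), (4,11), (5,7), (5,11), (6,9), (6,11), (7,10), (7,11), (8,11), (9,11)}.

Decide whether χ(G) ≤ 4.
A valid 4-coloring: color 1: [2, 10, 11]; color 2: [4, 7]; color 3: [1, 3, 5, 6]; color 4: [8, 9].
(χ(G) = 4 ≤ 4.)

Yes, G is 4-colorable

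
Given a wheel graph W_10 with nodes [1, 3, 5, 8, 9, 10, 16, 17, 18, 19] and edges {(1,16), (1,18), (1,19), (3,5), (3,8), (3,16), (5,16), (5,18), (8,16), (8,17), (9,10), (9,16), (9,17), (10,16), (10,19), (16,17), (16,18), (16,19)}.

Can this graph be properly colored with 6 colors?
Yes, G is 6-colorable

A valid 6-coloring: color 1: [16]; color 2: [8, 9, 18, 19]; color 3: [1, 5, 10, 17]; color 4: [3].
(χ(G) = 4 ≤ 6.)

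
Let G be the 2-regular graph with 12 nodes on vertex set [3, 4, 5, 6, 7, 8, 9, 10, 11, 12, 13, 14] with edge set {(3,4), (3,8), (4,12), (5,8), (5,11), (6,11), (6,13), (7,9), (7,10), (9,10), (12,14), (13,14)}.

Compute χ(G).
Clique number ω(G) = 3 (lower bound: χ ≥ ω).
The clique on [7, 9, 10] has size 3, forcing χ ≥ 3, and the coloring below uses 3 colors, so χ(G) = 3.
A valid 3-coloring: color 1: [3, 5, 6, 9, 12]; color 2: [4, 7, 8, 11, 14]; color 3: [10, 13].

χ(G) = 3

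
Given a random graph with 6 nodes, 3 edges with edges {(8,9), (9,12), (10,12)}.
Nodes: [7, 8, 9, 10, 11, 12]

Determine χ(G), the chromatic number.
Clique number ω(G) = 2 (lower bound: χ ≥ ω).
The graph is bipartite (no odd cycle), so 2 colors suffice: χ(G) = 2.
A valid 2-coloring: color 1: [7, 9, 10, 11]; color 2: [8, 12].

χ(G) = 2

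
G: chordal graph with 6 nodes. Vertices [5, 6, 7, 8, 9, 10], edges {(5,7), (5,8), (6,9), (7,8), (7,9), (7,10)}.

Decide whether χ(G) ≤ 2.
No, G is not 2-colorable

The clique on vertices [5, 7, 8] has size 3 > 2, so it alone needs 3 colors.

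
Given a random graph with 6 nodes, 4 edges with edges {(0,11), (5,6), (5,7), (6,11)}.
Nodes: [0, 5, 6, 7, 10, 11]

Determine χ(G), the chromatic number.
χ(G) = 2

Clique number ω(G) = 2 (lower bound: χ ≥ ω).
The graph is bipartite (no odd cycle), so 2 colors suffice: χ(G) = 2.
A valid 2-coloring: color 1: [5, 10, 11]; color 2: [0, 6, 7].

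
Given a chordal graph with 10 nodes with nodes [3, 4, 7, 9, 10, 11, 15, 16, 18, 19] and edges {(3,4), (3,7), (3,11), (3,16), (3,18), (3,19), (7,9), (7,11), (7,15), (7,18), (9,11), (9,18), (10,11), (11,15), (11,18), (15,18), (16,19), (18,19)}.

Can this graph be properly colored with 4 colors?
A valid 4-coloring: color 1: [4, 11, 19]; color 2: [3, 9, 10, 15]; color 3: [16, 18]; color 4: [7].
(χ(G) = 4 ≤ 4.)

Yes, G is 4-colorable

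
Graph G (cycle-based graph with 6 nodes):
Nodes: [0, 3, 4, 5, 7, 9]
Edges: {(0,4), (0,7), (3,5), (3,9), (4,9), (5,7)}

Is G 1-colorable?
No, G is not 1-colorable

Edge (0,4) forces its endpoints to differ, so 1 color is not enough.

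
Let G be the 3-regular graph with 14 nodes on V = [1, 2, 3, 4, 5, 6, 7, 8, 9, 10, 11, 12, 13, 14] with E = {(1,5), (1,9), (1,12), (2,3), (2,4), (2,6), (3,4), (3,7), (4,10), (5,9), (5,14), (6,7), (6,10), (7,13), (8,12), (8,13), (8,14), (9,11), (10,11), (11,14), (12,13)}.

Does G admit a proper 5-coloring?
Yes, G is 5-colorable

A valid 5-coloring: color 1: [1, 3, 6, 8, 11]; color 2: [2, 9, 10, 13, 14]; color 3: [4, 5, 7, 12].
(χ(G) = 3 ≤ 5.)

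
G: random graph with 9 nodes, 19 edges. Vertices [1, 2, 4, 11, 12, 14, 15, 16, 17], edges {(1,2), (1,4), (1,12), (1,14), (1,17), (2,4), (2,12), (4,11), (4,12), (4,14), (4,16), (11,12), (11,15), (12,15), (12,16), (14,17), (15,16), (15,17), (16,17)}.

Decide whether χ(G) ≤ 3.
No, G is not 3-colorable

The clique on vertices [1, 2, 4, 12] has size 4 > 3, so it alone needs 4 colors.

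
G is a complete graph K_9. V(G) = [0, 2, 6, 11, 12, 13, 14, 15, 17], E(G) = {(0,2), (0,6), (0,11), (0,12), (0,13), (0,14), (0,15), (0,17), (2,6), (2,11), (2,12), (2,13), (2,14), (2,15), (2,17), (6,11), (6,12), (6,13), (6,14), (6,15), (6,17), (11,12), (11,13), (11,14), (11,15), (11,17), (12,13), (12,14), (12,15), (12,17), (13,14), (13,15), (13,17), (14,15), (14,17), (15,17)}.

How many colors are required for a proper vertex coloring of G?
Clique number ω(G) = 9 (lower bound: χ ≥ ω).
The clique on [0, 2, 6, 11, 12, 13, 14, 15, 17] has size 9, forcing χ ≥ 9, and the coloring below uses 9 colors, so χ(G) = 9.
A valid 9-coloring: color 1: [15]; color 2: [12]; color 3: [13]; color 4: [11]; color 5: [6]; color 6: [17]; color 7: [2]; color 8: [0]; color 9: [14].

χ(G) = 9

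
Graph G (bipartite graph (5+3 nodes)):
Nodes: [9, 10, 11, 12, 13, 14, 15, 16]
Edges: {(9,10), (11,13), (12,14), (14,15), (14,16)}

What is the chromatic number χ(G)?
Clique number ω(G) = 2 (lower bound: χ ≥ ω).
The graph is bipartite (no odd cycle), so 2 colors suffice: χ(G) = 2.
A valid 2-coloring: color 1: [10, 13, 14]; color 2: [9, 11, 12, 15, 16].

χ(G) = 2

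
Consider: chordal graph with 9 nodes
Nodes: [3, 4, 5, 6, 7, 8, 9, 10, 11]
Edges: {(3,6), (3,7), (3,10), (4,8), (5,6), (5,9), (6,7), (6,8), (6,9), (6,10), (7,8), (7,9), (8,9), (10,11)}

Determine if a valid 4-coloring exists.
A valid 4-coloring: color 1: [4, 6, 11]; color 2: [3, 9]; color 3: [5, 7, 10]; color 4: [8].
(χ(G) = 4 ≤ 4.)

Yes, G is 4-colorable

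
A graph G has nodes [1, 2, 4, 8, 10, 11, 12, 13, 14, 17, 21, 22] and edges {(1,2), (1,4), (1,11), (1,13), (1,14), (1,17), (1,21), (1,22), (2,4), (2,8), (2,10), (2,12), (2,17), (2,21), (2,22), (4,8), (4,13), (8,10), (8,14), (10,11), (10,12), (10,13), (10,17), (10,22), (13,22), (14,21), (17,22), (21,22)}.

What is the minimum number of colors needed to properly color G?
Clique number ω(G) = 4 (lower bound: χ ≥ ω).
The clique on [1, 2, 17, 22] has size 4, forcing χ ≥ 4, and the coloring below uses 4 colors, so χ(G) = 4.
A valid 4-coloring: color 1: [2, 11, 13, 14]; color 2: [1, 10]; color 3: [4, 12, 22]; color 4: [8, 17, 21].

χ(G) = 4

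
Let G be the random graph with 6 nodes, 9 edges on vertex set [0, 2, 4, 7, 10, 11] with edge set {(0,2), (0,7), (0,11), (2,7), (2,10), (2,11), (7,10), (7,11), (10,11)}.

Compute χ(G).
Clique number ω(G) = 4 (lower bound: χ ≥ ω).
The clique on [0, 2, 7, 11] has size 4, forcing χ ≥ 4, and the coloring below uses 4 colors, so χ(G) = 4.
A valid 4-coloring: color 1: [4, 11]; color 2: [7]; color 3: [2]; color 4: [0, 10].

χ(G) = 4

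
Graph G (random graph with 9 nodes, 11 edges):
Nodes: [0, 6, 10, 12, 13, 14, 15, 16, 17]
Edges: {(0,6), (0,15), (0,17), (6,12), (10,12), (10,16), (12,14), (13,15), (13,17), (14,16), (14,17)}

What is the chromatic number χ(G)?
Clique number ω(G) = 2 (lower bound: χ ≥ ω).
Odd cycle [17, 0, 6, 12, 10, 16, 14] needs 3 colors (χ ≥ 3).
The coloring below uses 3 colors, so χ(G) = 3.
A valid 3-coloring: color 1: [0, 10, 13, 14]; color 2: [12, 15, 16, 17]; color 3: [6].

χ(G) = 3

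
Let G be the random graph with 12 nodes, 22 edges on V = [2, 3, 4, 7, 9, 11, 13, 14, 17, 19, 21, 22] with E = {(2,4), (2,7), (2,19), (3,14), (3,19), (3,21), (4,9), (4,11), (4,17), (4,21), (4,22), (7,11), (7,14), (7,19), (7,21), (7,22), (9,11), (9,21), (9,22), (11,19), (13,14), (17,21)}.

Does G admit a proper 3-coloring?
Yes, G is 3-colorable

A valid 3-coloring: color 1: [3, 4, 7, 13]; color 2: [2, 11, 14, 21, 22]; color 3: [9, 17, 19].
(χ(G) = 3 ≤ 3.)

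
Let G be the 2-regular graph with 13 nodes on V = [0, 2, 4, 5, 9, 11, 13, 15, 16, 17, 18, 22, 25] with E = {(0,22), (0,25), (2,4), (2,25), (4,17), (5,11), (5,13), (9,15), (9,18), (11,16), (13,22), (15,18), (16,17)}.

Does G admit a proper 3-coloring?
Yes, G is 3-colorable

A valid 3-coloring: color 1: [4, 5, 16, 18, 22, 25]; color 2: [0, 2, 9, 11, 13, 17]; color 3: [15].
(χ(G) = 3 ≤ 3.)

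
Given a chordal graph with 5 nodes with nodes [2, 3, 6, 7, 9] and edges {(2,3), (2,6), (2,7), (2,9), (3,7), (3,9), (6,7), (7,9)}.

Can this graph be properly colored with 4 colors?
Yes, G is 4-colorable

A valid 4-coloring: color 1: [2]; color 2: [7]; color 3: [3, 6]; color 4: [9].
(χ(G) = 4 ≤ 4.)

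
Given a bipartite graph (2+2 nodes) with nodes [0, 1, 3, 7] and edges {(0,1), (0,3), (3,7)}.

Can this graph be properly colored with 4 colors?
A valid 4-coloring: color 1: [0, 7]; color 2: [1, 3].
(χ(G) = 2 ≤ 4.)

Yes, G is 4-colorable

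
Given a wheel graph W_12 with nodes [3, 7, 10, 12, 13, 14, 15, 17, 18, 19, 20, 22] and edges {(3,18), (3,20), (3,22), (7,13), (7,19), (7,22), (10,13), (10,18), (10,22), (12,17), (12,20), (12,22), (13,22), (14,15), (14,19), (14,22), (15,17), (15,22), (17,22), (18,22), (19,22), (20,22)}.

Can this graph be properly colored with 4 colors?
Yes, G is 4-colorable

A valid 4-coloring: color 1: [22]; color 2: [3, 7, 10, 12, 15]; color 3: [13, 17, 18, 19, 20]; color 4: [14].
(χ(G) = 4 ≤ 4.)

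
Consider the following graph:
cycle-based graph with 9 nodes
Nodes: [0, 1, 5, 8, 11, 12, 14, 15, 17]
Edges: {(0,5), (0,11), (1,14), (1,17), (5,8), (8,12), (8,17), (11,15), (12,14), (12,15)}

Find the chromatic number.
Clique number ω(G) = 2 (lower bound: χ ≥ ω).
Odd cycle [1, 14, 12, 8, 17] needs 3 colors (χ ≥ 3).
The coloring below uses 3 colors, so χ(G) = 3.
A valid 3-coloring: color 1: [0, 8, 14, 15]; color 2: [1, 5, 11, 12]; color 3: [17].

χ(G) = 3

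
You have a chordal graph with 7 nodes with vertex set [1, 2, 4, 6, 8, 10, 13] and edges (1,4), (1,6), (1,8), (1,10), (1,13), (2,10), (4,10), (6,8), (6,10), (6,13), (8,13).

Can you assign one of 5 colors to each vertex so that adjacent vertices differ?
Yes, G is 5-colorable

A valid 5-coloring: color 1: [1, 2]; color 2: [4, 6]; color 3: [8, 10]; color 4: [13].
(χ(G) = 4 ≤ 5.)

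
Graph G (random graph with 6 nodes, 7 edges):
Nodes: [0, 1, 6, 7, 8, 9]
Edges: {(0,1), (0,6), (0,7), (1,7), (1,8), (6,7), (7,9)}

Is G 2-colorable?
The clique on vertices [0, 1, 7] has size 3 > 2, so it alone needs 3 colors.

No, G is not 2-colorable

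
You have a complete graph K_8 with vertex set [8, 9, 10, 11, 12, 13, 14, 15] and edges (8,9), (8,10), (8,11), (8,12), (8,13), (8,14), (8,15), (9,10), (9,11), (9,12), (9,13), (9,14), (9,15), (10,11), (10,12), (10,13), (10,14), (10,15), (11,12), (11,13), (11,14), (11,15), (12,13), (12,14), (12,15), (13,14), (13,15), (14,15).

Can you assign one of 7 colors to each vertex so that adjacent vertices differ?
The clique on vertices [8, 9, 10, 11, 12, 13, 14, 15] has size 8 > 7, so it alone needs 8 colors.

No, G is not 7-colorable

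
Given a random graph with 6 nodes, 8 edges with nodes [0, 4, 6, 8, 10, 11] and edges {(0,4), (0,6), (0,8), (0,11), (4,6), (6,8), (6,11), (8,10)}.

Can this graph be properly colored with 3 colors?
A valid 3-coloring: color 1: [0, 10]; color 2: [6]; color 3: [4, 8, 11].
(χ(G) = 3 ≤ 3.)

Yes, G is 3-colorable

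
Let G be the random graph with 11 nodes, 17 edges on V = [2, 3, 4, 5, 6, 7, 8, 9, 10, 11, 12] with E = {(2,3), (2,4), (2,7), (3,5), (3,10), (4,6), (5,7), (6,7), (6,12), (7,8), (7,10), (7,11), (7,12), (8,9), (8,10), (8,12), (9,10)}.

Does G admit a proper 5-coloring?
A valid 5-coloring: color 1: [3, 4, 7, 9]; color 2: [2, 5, 10, 11, 12]; color 3: [6, 8].
(χ(G) = 3 ≤ 5.)

Yes, G is 5-colorable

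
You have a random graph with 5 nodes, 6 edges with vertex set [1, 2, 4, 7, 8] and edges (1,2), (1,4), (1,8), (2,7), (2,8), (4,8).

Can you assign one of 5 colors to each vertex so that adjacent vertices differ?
A valid 5-coloring: color 1: [1, 7]; color 2: [2, 4]; color 3: [8].
(χ(G) = 3 ≤ 5.)

Yes, G is 5-colorable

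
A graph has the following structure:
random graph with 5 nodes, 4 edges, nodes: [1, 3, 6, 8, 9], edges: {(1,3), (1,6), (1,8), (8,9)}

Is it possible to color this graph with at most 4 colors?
Yes, G is 4-colorable

A valid 4-coloring: color 1: [1, 9]; color 2: [3, 6, 8].
(χ(G) = 2 ≤ 4.)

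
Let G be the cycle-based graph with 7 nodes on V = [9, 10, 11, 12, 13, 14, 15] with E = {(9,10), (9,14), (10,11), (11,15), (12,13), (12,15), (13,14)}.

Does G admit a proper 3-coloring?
Yes, G is 3-colorable

A valid 3-coloring: color 1: [11, 12, 14]; color 2: [9, 13, 15]; color 3: [10].
(χ(G) = 3 ≤ 3.)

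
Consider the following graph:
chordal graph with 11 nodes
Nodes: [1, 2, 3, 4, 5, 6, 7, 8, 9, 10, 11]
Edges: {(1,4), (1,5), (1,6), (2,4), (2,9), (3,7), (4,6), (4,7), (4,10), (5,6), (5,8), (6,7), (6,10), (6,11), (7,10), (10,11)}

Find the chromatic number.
χ(G) = 4

Clique number ω(G) = 4 (lower bound: χ ≥ ω).
The clique on [4, 6, 7, 10] has size 4, forcing χ ≥ 4, and the coloring below uses 4 colors, so χ(G) = 4.
A valid 4-coloring: color 1: [2, 3, 6, 8]; color 2: [4, 5, 9, 11]; color 3: [1, 10]; color 4: [7].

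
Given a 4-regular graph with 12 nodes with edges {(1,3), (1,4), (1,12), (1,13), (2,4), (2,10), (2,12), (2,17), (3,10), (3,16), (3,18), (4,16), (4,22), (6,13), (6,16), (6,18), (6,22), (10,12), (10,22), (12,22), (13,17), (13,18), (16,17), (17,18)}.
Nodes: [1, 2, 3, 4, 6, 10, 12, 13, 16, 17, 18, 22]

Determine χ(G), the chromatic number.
Clique number ω(G) = 3 (lower bound: χ ≥ ω).
The clique on [2, 10, 12] has size 3, forcing χ ≥ 3, and the coloring below uses 3 colors, so χ(G) = 3.
A valid 3-coloring: color 1: [1, 2, 16, 18, 22]; color 2: [3, 4, 6, 12, 17]; color 3: [10, 13].

χ(G) = 3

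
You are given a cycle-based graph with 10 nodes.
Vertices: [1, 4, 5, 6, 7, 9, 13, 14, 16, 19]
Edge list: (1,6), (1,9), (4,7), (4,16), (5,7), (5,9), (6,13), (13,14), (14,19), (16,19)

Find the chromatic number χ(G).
Clique number ω(G) = 2 (lower bound: χ ≥ ω).
The graph is bipartite (no odd cycle), so 2 colors suffice: χ(G) = 2.
A valid 2-coloring: color 1: [1, 4, 5, 13, 19]; color 2: [6, 7, 9, 14, 16].

χ(G) = 2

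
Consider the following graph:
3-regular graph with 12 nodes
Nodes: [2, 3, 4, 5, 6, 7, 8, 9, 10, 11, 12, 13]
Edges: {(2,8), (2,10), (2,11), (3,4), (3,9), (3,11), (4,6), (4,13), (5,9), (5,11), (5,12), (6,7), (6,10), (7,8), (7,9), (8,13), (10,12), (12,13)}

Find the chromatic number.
Clique number ω(G) = 2 (lower bound: χ ≥ ω).
Odd cycle [10, 2, 8, 7, 6] needs 3 colors (χ ≥ 3).
The coloring below uses 3 colors, so χ(G) = 3.
A valid 3-coloring: color 1: [4, 8, 9, 11, 12]; color 2: [2, 3, 5, 6, 13]; color 3: [7, 10].

χ(G) = 3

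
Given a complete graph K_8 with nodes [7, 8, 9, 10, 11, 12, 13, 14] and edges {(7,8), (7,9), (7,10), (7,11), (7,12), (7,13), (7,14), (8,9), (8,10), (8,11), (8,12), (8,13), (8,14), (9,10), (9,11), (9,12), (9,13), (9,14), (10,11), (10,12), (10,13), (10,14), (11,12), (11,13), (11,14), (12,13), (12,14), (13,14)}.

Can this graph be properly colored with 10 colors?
A valid 10-coloring: color 1: [8]; color 2: [9]; color 3: [13]; color 4: [11]; color 5: [7]; color 6: [14]; color 7: [12]; color 8: [10].
(χ(G) = 8 ≤ 10.)

Yes, G is 10-colorable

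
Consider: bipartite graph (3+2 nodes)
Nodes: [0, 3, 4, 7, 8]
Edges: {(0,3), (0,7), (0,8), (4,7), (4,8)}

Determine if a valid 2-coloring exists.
A valid 2-coloring: color 1: [0, 4]; color 2: [3, 7, 8].
(χ(G) = 2 ≤ 2.)

Yes, G is 2-colorable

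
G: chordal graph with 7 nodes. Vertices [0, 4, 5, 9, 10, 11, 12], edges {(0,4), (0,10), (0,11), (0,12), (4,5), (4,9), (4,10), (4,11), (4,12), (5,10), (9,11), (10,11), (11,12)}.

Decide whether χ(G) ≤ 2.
The clique on vertices [0, 4, 10, 11] has size 4 > 2, so it alone needs 4 colors.

No, G is not 2-colorable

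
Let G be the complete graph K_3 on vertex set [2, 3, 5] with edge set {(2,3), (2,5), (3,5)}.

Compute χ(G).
χ(G) = 3

Clique number ω(G) = 3 (lower bound: χ ≥ ω).
The clique on [2, 3, 5] has size 3, forcing χ ≥ 3, and the coloring below uses 3 colors, so χ(G) = 3.
A valid 3-coloring: color 1: [2]; color 2: [5]; color 3: [3].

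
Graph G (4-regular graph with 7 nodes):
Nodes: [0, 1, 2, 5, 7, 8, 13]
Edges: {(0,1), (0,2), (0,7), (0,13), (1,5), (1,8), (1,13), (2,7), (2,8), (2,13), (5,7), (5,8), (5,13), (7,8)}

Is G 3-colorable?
No, G is not 3-colorable

Suppose a proper 3-coloring c exists. The clique [0, 1, 13] takes 3 distinct colors; by symmetry let c(0) = 1, c(1) = 2, c(13) = 3.
- Vertex 2: neighbors [0, 13] already have colors [1, 3] ⇒ c(2) = 2.
- Vertex 5: neighbors [1, 13] already have colors [2, 3] ⇒ c(5) = 1.
- Vertex 7: neighbors [0, 2] already have colors [1, 2] ⇒ c(7) = 3.
- Vertex 8: neighbors [5, 1, 7] already have colors [1, 2, 3] — all 3 colors blocked. Contradiction.
The forced assignments end in a contradiction, so G has no proper 3-coloring (χ ≥ 4).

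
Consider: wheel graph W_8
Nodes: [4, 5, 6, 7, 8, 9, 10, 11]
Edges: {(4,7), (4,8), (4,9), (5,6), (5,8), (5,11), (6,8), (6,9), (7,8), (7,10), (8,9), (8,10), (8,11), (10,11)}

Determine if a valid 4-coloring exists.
A valid 4-coloring: color 1: [8]; color 2: [4, 6, 10]; color 3: [5, 7, 9]; color 4: [11].
(χ(G) = 4 ≤ 4.)

Yes, G is 4-colorable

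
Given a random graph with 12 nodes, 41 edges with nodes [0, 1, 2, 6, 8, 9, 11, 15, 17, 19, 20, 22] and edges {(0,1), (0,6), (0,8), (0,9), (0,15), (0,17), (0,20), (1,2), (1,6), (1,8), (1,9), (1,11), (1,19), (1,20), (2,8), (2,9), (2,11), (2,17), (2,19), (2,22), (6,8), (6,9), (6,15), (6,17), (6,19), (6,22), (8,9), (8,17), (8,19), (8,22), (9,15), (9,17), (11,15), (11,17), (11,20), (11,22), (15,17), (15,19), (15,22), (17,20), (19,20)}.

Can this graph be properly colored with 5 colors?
Yes, G is 5-colorable

A valid 5-coloring: color 1: [1, 17, 22]; color 2: [8, 15, 20]; color 3: [2, 6]; color 4: [9, 11, 19]; color 5: [0].
(χ(G) = 5 ≤ 5.)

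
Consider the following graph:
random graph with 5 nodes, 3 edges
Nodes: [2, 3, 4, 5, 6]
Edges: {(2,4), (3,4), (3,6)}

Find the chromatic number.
Clique number ω(G) = 2 (lower bound: χ ≥ ω).
The graph is bipartite (no odd cycle), so 2 colors suffice: χ(G) = 2.
A valid 2-coloring: color 1: [4, 5, 6]; color 2: [2, 3].

χ(G) = 2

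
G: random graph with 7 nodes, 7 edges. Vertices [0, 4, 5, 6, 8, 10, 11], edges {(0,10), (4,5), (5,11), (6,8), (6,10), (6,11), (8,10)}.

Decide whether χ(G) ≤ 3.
Yes, G is 3-colorable

A valid 3-coloring: color 1: [0, 5, 6]; color 2: [4, 10, 11]; color 3: [8].
(χ(G) = 3 ≤ 3.)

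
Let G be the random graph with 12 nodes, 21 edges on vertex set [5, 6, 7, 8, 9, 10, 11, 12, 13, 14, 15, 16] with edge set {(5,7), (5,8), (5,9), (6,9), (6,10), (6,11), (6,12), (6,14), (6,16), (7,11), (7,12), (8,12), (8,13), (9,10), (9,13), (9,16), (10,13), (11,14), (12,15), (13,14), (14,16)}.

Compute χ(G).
Clique number ω(G) = 3 (lower bound: χ ≥ ω).
The clique on [6, 9, 16] has size 3, forcing χ ≥ 3, and the coloring below uses 3 colors, so χ(G) = 3.
A valid 3-coloring: color 1: [5, 6, 13, 15]; color 2: [7, 8, 9, 14]; color 3: [10, 11, 12, 16].

χ(G) = 3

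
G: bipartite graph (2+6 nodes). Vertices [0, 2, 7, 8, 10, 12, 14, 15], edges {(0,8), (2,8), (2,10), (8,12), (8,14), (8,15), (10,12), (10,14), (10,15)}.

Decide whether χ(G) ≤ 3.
A valid 3-coloring: color 1: [7, 8, 10]; color 2: [0, 2, 12, 14, 15].
(χ(G) = 2 ≤ 3.)

Yes, G is 3-colorable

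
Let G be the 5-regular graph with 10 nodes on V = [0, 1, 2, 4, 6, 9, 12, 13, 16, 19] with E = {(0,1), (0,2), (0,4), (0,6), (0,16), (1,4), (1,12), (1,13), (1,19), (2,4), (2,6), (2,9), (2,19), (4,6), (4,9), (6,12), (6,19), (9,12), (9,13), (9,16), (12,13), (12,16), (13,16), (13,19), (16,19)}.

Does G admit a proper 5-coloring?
Yes, G is 5-colorable

A valid 5-coloring: color 1: [4, 16]; color 2: [1, 6, 9]; color 3: [0, 12, 19]; color 4: [2, 13].
(χ(G) = 4 ≤ 5.)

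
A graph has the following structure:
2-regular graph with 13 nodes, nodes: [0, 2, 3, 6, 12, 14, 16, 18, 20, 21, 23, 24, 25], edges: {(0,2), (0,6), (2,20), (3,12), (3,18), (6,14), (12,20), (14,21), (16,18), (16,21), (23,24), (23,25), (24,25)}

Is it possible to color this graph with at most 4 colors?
Yes, G is 4-colorable

A valid 4-coloring: color 1: [0, 3, 14, 16, 20, 24]; color 2: [2, 6, 12, 18, 21, 25]; color 3: [23].
(χ(G) = 3 ≤ 4.)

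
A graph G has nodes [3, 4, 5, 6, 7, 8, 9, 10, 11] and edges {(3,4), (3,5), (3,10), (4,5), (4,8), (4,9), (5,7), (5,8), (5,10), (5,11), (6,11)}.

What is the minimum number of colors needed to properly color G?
χ(G) = 3

Clique number ω(G) = 3 (lower bound: χ ≥ ω).
The clique on [4, 5, 8] has size 3, forcing χ ≥ 3, and the coloring below uses 3 colors, so χ(G) = 3.
A valid 3-coloring: color 1: [5, 6, 9]; color 2: [4, 7, 10, 11]; color 3: [3, 8].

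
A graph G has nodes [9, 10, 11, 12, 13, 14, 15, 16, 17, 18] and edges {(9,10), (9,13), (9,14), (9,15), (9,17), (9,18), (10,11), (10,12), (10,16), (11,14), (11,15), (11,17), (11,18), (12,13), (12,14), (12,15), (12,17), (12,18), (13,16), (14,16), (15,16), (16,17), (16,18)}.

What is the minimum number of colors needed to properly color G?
Clique number ω(G) = 2 (lower bound: χ ≥ ω).
The graph is bipartite (no odd cycle), so 2 colors suffice: χ(G) = 2.
A valid 2-coloring: color 1: [9, 11, 12, 16]; color 2: [10, 13, 14, 15, 17, 18].

χ(G) = 2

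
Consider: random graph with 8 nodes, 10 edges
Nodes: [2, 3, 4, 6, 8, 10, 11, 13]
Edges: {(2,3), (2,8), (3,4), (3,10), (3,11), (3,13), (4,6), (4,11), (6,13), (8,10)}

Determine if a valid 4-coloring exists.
A valid 4-coloring: color 1: [3, 6, 8]; color 2: [2, 4, 10, 13]; color 3: [11].
(χ(G) = 3 ≤ 4.)

Yes, G is 4-colorable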